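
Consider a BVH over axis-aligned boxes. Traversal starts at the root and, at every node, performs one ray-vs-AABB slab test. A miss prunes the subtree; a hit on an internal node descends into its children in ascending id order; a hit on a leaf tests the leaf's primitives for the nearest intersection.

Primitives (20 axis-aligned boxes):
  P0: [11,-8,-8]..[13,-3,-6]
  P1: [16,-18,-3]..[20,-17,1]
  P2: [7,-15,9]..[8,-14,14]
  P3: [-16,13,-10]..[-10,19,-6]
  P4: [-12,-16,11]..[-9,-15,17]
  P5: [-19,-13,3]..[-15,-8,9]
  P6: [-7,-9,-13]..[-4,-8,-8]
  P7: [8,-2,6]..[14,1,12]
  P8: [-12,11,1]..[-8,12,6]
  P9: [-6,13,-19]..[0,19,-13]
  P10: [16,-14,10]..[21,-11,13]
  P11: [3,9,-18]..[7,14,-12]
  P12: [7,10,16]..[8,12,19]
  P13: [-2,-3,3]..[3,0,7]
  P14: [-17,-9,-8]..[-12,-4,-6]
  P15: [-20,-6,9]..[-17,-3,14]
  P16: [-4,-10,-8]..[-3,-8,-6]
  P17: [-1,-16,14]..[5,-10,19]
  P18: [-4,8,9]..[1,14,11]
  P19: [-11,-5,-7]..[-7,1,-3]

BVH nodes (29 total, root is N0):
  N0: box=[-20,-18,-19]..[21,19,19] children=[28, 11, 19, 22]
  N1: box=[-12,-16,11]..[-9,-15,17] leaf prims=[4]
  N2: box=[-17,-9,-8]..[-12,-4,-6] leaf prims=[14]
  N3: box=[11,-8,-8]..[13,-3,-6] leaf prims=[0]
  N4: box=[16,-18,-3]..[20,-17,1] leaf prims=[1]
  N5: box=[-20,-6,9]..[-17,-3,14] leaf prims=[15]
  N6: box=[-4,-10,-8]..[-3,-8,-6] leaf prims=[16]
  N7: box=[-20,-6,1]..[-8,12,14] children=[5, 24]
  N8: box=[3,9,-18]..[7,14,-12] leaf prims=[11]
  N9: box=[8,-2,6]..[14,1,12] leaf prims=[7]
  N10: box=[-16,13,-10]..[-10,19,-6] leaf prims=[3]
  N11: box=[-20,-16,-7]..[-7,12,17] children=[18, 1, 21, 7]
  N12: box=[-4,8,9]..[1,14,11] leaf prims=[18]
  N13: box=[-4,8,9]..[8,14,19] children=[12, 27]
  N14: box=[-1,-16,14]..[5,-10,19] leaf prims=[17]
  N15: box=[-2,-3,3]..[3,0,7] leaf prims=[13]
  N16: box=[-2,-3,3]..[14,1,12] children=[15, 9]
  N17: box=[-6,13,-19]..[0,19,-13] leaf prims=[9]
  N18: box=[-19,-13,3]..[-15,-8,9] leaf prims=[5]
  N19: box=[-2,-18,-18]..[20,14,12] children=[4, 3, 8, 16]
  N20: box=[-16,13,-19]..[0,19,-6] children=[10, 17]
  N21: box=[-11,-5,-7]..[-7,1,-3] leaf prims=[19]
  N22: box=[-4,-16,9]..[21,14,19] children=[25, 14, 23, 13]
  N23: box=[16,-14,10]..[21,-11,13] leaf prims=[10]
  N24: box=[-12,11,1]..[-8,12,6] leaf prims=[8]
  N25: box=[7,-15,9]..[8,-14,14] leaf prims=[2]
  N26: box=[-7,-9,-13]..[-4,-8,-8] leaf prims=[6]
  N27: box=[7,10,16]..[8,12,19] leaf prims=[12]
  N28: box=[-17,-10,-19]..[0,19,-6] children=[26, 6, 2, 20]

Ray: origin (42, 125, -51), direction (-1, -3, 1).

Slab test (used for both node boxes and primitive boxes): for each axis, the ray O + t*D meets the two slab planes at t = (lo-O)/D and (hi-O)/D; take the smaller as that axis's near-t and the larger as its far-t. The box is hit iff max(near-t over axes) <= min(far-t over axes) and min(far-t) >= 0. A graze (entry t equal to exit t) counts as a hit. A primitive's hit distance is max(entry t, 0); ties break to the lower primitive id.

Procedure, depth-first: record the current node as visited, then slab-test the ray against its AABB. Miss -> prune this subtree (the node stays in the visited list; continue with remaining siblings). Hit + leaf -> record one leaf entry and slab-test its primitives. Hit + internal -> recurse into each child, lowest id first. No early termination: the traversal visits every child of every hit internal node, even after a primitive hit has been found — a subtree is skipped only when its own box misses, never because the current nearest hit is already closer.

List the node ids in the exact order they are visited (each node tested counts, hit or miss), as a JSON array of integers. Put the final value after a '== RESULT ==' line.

Trace the traversal:
N0 x:[21,62] y:[106/3,143/3] z:[32,70] -> hit [106/3,143/3], descend [11, 19, 22, 28]
  N11 x:[49,62] y:[113/3,47] z:[44,68] -> miss, prune
  N19 x:[22,44] y:[37,143/3] z:[33,63] -> hit [37,44], descend [3, 4, 8, 16]
    N3 x:[29,31] y:[128/3,133/3] z:[43,45] -> miss, prune
    N4 x:[22,26] y:[142/3,143/3] z:[48,52] -> miss, prune
    N8 x:[35,39] y:[37,116/3] z:[33,39] -> hit [37,116/3] leaf, test {P11@t=37}
    N16 x:[28,44] y:[124/3,128/3] z:[54,63] -> miss, prune
  N22 x:[21,46] y:[37,47] z:[60,70] -> miss, prune
  N28 x:[42,59] y:[106/3,45] z:[32,45] -> hit [42,45], descend [2, 6, 20, 26]
    N2 x:[54,59] y:[43,134/3] z:[43,45] -> miss, prune
    N6 x:[45,46] y:[133/3,45] z:[43,45] -> hit [45,45] leaf, test {P16@t=45}
    N20 x:[42,58] y:[106/3,112/3] z:[32,45] -> miss, prune
    N26 x:[46,49] y:[133/3,134/3] z:[38,43] -> miss, prune

order=[0, 11, 19, 3, 4, 8, 16, 22, 28, 2, 6, 20, 26]  |boxes|=13  |leaves|=2  hit=P11

== RESULT ==
[0, 11, 19, 3, 4, 8, 16, 22, 28, 2, 6, 20, 26]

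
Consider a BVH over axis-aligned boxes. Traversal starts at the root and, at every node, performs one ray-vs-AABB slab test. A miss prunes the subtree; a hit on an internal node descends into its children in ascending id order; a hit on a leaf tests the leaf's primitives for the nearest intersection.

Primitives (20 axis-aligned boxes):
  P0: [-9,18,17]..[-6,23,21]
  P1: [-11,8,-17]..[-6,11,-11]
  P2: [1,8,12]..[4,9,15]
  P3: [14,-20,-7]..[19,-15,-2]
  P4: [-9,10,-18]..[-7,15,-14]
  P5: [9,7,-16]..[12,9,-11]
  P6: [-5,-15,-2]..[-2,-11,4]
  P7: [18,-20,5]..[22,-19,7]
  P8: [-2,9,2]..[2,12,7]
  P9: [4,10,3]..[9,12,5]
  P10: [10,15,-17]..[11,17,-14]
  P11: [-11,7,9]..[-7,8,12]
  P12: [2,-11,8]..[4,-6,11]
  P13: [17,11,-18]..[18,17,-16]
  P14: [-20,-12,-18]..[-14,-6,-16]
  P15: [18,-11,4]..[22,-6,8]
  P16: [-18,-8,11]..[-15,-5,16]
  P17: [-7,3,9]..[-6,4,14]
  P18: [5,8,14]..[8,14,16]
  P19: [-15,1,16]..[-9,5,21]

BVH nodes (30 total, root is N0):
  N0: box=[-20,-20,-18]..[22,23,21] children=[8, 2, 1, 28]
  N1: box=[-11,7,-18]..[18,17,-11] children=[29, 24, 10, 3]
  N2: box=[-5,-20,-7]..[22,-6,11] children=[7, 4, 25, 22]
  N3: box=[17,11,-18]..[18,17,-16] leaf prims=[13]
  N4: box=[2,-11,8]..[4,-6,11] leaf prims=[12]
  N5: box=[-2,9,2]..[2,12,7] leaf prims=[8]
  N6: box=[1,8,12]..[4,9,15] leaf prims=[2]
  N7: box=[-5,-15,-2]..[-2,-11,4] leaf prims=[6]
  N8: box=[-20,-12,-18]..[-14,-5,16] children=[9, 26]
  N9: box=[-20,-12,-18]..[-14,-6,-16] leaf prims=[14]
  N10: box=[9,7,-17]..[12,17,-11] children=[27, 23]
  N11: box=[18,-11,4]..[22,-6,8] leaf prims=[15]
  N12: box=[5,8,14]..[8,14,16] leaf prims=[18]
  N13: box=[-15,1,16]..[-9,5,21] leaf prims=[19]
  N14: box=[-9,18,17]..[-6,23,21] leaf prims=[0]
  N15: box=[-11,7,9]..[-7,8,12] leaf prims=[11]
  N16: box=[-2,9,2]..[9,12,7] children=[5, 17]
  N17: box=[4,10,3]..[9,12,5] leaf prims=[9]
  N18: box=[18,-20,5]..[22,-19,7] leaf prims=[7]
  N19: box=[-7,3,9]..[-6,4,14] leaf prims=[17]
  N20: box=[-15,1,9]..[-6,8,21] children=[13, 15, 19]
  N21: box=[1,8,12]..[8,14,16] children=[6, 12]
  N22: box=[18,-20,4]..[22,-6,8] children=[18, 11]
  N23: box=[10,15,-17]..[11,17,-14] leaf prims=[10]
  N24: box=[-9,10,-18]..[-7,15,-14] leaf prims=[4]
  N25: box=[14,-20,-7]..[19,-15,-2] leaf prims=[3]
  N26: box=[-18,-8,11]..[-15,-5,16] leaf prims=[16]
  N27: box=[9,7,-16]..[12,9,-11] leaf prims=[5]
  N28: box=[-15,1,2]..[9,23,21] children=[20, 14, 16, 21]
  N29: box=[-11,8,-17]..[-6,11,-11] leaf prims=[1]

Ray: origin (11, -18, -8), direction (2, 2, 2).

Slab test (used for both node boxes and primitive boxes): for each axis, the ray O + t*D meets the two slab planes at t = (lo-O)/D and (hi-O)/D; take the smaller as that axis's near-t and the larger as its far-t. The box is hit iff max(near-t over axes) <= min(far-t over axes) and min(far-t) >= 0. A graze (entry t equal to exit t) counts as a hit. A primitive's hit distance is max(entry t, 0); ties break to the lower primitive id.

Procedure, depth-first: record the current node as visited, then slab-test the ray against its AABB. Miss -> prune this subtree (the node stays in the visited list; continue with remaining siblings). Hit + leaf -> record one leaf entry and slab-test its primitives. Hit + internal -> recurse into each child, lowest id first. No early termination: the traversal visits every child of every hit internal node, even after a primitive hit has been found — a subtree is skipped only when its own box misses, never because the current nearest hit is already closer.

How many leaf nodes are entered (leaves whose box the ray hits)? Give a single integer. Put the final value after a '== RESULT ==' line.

Trace the traversal:
N0 x:[-31/2,11/2] y:[-1,41/2] z:[-5,29/2] -> hit [-1,11/2], descend [1, 2, 8, 28]
  N1 x:[-11,7/2] y:[25/2,35/2] z:[-5,-3/2] -> miss, prune
  N2 x:[-8,11/2] y:[-1,6] z:[1/2,19/2] -> hit [1/2,11/2], descend [4, 7, 22, 25]
    N4 x:[-9/2,-7/2] y:[7/2,6] z:[8,19/2] -> miss, prune
    N7 x:[-8,-13/2] y:[3/2,7/2] z:[3,6] -> miss, prune
    N22 x:[7/2,11/2] y:[-1,6] z:[6,8] -> miss, prune
    N25 x:[3/2,4] y:[-1,3/2] z:[1/2,3] -> hit [3/2,3/2] leaf, test {P3@t=3/2}
  N8 x:[-31/2,-25/2] y:[3,13/2] z:[-5,12] -> miss, prune
  N28 x:[-13,-1] y:[19/2,41/2] z:[5,29/2] -> miss, prune

Summary -> nodes [0, 1, 2, 4, 7, 22, 25, 8, 28]; box-tests=9; leaf-entries=1; first=P3

== RESULT ==
1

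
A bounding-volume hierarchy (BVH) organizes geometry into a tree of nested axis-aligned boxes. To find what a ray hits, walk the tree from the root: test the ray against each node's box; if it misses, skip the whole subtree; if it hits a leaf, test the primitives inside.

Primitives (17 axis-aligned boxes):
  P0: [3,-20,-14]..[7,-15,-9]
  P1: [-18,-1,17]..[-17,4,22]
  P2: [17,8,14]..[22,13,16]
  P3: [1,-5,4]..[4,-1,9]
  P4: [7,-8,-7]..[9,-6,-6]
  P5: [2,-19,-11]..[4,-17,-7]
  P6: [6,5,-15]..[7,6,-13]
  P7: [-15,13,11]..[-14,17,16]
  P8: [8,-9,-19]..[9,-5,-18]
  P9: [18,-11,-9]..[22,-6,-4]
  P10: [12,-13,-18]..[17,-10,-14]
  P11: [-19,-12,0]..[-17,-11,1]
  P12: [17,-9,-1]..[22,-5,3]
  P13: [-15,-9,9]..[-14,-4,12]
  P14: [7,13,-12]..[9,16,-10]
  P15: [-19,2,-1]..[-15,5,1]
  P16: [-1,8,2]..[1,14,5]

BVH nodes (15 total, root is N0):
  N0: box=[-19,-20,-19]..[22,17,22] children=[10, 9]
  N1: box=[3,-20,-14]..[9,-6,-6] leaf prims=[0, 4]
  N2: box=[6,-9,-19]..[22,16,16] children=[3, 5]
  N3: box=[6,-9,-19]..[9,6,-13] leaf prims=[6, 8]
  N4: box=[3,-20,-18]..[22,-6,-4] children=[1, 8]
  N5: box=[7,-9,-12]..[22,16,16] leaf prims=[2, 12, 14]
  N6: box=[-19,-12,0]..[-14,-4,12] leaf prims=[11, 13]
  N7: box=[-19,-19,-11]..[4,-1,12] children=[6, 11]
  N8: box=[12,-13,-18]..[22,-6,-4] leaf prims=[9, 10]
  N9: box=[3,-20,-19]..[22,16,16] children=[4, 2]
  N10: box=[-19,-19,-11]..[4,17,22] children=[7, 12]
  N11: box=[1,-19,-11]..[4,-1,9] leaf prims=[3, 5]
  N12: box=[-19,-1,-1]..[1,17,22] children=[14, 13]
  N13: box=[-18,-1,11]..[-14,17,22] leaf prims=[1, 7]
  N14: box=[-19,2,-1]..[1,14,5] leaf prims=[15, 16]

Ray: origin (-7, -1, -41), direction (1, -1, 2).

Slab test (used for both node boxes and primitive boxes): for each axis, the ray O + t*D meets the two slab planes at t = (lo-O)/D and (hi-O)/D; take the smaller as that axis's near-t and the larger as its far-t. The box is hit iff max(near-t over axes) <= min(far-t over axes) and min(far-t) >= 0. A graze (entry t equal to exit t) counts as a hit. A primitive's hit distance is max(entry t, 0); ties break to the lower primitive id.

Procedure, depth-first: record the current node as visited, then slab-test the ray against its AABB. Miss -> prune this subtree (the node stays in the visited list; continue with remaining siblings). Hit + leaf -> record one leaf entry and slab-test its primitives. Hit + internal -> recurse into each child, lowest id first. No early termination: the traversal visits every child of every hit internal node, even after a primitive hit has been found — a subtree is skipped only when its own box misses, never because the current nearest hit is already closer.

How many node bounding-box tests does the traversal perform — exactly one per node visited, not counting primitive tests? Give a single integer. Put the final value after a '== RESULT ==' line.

Trace the traversal:
N0 x:[-12,29] y:[-18,19] z:[11,63/2] -> hit [11,19], descend [9, 10]
  N9 x:[10,29] y:[-17,19] z:[11,57/2] -> hit [11,19], descend [2, 4]
    N2 x:[13,29] y:[-17,8] z:[11,57/2] -> miss, prune
    N4 x:[10,29] y:[5,19] z:[23/2,37/2] -> hit [23/2,37/2], descend [1, 8]
      N1 x:[10,16] y:[5,19] z:[27/2,35/2] -> hit [27/2,16] leaf, test {P0@t=14, P4(miss)}
      N8 x:[19,29] y:[5,12] z:[23/2,37/2] -> miss, prune
  N10 x:[-12,11] y:[-18,18] z:[15,63/2] -> miss, prune

7 AABB tests over nodes [0, 9, 2, 4, 1, 8, 10]; 1 leaf entered; closest P0.

== RESULT ==
7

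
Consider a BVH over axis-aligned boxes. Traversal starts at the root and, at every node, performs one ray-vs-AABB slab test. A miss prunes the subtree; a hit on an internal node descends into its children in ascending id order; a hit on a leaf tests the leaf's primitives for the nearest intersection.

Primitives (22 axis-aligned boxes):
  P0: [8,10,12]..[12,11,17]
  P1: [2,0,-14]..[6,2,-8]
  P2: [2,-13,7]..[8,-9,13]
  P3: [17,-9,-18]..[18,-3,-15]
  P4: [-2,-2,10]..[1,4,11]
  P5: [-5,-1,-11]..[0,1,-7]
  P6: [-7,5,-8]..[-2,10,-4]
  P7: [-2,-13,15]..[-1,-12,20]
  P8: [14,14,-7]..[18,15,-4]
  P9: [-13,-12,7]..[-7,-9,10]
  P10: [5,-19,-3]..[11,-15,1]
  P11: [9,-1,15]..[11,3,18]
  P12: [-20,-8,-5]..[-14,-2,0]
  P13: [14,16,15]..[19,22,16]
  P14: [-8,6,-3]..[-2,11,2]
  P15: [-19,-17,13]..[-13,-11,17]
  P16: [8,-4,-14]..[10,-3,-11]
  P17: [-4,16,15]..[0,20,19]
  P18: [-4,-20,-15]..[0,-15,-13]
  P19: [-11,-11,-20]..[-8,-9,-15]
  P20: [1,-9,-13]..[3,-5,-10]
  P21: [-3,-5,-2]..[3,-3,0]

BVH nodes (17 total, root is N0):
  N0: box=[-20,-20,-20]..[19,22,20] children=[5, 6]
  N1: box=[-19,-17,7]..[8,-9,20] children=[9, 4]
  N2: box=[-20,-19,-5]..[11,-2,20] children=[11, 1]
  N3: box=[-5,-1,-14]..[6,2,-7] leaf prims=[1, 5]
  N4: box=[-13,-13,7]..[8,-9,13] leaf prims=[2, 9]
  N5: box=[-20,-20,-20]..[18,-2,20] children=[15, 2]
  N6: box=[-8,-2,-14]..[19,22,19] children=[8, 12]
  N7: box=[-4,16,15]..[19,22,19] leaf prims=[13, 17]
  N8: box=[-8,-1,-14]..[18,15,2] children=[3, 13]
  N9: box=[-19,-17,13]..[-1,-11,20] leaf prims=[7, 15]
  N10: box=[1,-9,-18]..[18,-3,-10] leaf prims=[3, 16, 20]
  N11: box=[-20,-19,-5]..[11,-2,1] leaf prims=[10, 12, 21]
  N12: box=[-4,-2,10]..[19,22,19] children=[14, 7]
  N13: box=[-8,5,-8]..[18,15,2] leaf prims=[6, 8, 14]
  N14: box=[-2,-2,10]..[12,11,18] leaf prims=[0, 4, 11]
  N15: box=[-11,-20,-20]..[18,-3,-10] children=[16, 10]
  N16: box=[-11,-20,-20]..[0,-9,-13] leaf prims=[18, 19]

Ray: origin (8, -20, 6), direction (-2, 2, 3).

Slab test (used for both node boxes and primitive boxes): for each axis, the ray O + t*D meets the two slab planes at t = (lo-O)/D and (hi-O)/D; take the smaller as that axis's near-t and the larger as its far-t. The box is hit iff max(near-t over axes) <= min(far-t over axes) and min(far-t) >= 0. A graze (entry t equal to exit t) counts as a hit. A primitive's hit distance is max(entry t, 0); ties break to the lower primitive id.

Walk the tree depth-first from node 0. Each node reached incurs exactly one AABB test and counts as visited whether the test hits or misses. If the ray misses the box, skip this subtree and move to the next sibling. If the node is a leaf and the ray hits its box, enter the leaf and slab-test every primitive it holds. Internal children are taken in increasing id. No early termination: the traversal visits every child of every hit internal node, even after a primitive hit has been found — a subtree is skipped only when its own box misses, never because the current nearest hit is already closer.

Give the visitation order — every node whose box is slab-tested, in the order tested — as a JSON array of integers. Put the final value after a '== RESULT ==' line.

Trace the traversal:
N0 x:[-11/2,14] y:[0,21] z:[-26/3,14/3] -> hit [0,14/3], descend [5, 6]
  N5 x:[-5,14] y:[0,9] z:[-26/3,14/3] -> hit [0,14/3], descend [2, 15]
    N2 x:[-3/2,14] y:[1/2,9] z:[-11/3,14/3] -> hit [1/2,14/3], descend [1, 11]
      N1 x:[0,27/2] y:[3/2,11/2] z:[1/3,14/3] -> hit [3/2,14/3], descend [4, 9]
        N4 x:[0,21/2] y:[7/2,11/2] z:[1/3,7/3] -> miss, prune
        N9 x:[9/2,27/2] y:[3/2,9/2] z:[7/3,14/3] -> hit [9/2,9/2] leaf, test {P7(miss), P15(miss)}
      N11 x:[-3/2,14] y:[1/2,9] z:[-11/3,-5/3] -> miss, prune
    N15 x:[-5,19/2] y:[0,17/2] z:[-26/3,-16/3] -> miss, prune
  N6 x:[-11/2,8] y:[9,21] z:[-20/3,13/3] -> miss, prune

Summary -> nodes [0, 5, 2, 1, 4, 9, 11, 15, 6]; box-tests=9; leaf-entries=1; first=miss

== RESULT ==
[0, 5, 2, 1, 4, 9, 11, 15, 6]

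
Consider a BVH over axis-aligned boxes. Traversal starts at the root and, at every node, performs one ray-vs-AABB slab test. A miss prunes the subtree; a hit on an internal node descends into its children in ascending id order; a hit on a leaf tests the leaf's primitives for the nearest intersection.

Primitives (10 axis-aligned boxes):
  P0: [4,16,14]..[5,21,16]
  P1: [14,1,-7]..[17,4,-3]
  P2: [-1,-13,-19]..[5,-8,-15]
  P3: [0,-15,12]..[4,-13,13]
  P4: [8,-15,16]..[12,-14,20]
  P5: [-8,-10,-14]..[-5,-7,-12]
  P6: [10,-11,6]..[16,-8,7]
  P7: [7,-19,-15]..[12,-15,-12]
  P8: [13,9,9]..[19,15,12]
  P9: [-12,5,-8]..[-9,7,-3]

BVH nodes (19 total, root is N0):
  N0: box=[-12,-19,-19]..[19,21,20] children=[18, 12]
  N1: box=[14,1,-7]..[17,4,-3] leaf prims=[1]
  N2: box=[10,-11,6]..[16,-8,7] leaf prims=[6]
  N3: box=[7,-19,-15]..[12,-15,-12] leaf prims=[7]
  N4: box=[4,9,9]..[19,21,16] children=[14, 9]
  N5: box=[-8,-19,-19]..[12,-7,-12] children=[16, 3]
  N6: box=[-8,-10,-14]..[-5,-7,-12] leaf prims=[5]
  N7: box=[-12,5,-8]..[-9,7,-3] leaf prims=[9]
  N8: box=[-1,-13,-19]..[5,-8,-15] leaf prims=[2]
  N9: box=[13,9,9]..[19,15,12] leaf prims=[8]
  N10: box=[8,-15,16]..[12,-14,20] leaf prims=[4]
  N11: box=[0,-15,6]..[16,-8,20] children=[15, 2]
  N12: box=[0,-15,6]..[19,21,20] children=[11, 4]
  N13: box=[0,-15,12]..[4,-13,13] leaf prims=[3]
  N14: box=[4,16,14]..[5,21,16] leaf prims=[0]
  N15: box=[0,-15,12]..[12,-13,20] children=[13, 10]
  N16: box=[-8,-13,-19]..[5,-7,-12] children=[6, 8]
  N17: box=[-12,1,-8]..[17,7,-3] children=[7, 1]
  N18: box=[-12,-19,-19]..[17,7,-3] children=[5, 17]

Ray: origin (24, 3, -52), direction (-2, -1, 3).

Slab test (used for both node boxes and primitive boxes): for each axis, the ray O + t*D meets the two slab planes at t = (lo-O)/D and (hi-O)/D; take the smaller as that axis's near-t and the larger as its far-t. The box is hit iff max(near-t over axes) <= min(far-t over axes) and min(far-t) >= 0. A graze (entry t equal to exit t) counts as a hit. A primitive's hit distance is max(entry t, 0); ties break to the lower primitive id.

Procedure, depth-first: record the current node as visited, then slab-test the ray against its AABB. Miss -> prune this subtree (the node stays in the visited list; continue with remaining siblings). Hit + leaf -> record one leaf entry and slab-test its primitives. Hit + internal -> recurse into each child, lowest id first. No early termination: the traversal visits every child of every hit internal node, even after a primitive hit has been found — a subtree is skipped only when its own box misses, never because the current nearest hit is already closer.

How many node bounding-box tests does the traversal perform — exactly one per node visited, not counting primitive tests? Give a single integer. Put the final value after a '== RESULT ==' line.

Walk:
N0 x:[5/2,18] y:[-18,22] z:[11,24] -> hit [11,18], descend [12, 18]
  N12 x:[5/2,12] y:[-18,18] z:[58/3,24] -> miss, prune
  N18 x:[7/2,18] y:[-4,22] z:[11,49/3] -> hit [11,49/3], descend [5, 17]
    N5 x:[6,16] y:[10,22] z:[11,40/3] -> hit [11,40/3], descend [3, 16]
      N3 x:[6,17/2] y:[18,22] z:[37/3,40/3] -> miss, prune
      N16 x:[19/2,16] y:[10,16] z:[11,40/3] -> hit [11,40/3], descend [6, 8]
        N6 x:[29/2,16] y:[10,13] z:[38/3,40/3] -> miss, prune
        N8 x:[19/2,25/2] y:[11,16] z:[11,37/3] -> hit [11,37/3] leaf, test {P2@t=11}
    N17 x:[7/2,18] y:[-4,2] z:[44/3,49/3] -> miss, prune

order=[0, 12, 18, 5, 3, 16, 6, 8, 17]  |boxes|=9  |leaves|=1  hit=P2

== RESULT ==
9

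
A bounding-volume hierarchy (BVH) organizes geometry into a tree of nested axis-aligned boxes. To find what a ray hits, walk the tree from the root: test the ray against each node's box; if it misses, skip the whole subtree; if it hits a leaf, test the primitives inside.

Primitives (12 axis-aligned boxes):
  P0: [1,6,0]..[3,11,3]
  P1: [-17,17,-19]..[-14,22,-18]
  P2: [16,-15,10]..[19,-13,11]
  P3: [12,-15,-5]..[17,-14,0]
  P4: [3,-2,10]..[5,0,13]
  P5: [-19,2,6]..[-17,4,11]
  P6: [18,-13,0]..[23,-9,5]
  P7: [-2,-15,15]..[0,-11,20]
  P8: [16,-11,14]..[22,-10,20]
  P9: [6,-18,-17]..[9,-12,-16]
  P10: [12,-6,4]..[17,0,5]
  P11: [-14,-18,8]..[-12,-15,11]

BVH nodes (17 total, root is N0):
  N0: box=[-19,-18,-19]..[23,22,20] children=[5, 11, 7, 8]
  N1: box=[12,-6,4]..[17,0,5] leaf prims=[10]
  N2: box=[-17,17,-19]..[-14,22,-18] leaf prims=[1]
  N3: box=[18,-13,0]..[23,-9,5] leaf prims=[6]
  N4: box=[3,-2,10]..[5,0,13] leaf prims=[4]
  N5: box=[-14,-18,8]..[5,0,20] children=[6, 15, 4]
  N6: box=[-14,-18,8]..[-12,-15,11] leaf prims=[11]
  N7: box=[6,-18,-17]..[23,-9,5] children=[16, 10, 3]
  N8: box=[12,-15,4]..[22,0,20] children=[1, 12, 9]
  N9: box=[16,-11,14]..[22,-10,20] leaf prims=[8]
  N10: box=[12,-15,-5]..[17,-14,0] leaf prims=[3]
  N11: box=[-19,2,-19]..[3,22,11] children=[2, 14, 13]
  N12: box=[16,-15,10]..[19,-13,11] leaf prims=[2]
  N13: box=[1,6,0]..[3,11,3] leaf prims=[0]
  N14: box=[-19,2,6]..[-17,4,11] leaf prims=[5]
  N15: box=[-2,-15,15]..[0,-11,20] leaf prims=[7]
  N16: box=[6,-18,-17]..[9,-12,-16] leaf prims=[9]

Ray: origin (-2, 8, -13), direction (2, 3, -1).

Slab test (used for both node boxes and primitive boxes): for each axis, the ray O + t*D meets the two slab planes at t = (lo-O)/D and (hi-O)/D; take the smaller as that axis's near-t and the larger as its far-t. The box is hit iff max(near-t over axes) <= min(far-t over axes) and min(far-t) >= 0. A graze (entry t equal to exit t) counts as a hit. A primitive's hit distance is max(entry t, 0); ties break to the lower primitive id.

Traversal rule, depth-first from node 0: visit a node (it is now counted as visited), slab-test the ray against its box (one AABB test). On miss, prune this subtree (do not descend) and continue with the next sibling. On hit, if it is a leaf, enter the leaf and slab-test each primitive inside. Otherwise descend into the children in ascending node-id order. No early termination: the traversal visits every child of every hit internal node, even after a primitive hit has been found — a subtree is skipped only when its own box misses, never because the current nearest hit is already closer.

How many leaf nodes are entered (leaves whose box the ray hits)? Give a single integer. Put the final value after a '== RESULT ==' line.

Traverse from the root:
N0 x:[-17/2,25/2] y:[-26/3,14/3] z:[-33,6] -> hit [-17/2,14/3], descend [5, 7, 8, 11]
  N5 x:[-6,7/2] y:[-26/3,-8/3] z:[-33,-21] -> miss, prune
  N7 x:[4,25/2] y:[-26/3,-17/3] z:[-18,4] -> miss, prune
  N8 x:[7,12] y:[-23/3,-8/3] z:[-33,-17] -> miss, prune
  N11 x:[-17/2,5/2] y:[-2,14/3] z:[-24,6] -> hit [-2,5/2], descend [2, 13, 14]
    N2 x:[-15/2,-6] y:[3,14/3] z:[5,6] -> miss, prune
    N13 x:[3/2,5/2] y:[-2/3,1] z:[-16,-13] -> miss, prune
    N14 x:[-17/2,-15/2] y:[-2,-4/3] z:[-24,-19] -> miss, prune

Summary -> nodes [0, 5, 7, 8, 11, 2, 13, 14]; box-tests=8; leaf-entries=0; first=miss

== RESULT ==
0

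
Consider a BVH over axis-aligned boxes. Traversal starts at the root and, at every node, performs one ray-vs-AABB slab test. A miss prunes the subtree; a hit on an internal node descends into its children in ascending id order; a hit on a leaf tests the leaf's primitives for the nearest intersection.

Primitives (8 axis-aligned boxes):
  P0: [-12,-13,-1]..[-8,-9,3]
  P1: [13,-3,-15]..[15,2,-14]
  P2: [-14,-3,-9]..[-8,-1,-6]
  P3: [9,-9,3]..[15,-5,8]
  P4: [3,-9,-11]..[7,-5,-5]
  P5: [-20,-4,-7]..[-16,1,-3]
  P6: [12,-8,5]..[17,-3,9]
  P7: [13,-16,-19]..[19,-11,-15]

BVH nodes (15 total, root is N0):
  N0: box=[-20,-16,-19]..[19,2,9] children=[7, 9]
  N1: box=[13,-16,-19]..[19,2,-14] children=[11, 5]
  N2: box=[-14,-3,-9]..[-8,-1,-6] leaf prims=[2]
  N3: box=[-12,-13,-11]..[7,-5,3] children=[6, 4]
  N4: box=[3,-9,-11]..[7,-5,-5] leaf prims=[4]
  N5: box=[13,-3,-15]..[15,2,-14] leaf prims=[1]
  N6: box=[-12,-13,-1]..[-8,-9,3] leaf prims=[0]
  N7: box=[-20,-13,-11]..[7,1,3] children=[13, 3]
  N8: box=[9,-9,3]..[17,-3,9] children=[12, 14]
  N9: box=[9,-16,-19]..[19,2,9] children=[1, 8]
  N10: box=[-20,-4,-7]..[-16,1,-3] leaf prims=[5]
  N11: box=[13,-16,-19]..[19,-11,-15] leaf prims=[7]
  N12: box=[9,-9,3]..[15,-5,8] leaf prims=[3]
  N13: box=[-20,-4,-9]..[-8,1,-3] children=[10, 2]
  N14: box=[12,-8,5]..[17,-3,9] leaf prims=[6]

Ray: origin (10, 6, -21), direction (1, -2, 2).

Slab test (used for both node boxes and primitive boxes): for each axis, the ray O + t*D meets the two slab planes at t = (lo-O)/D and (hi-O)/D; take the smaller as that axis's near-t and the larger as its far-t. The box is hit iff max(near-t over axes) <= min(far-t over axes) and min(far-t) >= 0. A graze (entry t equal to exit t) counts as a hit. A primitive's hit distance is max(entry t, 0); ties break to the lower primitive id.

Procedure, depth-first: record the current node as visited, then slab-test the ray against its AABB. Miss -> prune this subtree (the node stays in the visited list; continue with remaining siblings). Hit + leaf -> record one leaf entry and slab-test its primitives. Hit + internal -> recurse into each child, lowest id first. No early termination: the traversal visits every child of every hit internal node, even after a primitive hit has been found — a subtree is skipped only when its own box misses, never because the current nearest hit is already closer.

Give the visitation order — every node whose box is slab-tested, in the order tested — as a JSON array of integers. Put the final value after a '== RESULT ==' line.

Walk:
N0 x:[-30,9] y:[2,11] z:[1,15] -> hit [2,9], descend [7, 9]
  N7 x:[-30,-3] y:[5/2,19/2] z:[5,12] -> miss, prune
  N9 x:[-1,9] y:[2,11] z:[1,15] -> hit [2,9], descend [1, 8]
    N1 x:[3,9] y:[2,11] z:[1,7/2] -> hit [3,7/2], descend [5, 11]
      N5 x:[3,5] y:[2,9/2] z:[3,7/2] -> hit [3,7/2] leaf, test {P1@t=3}
      N11 x:[3,9] y:[17/2,11] z:[1,3] -> miss, prune
    N8 x:[-1,7] y:[9/2,15/2] z:[12,15] -> miss, prune

order=[0, 7, 9, 1, 5, 11, 8]  |boxes|=7  |leaves|=1  hit=P1

== RESULT ==
[0, 7, 9, 1, 5, 11, 8]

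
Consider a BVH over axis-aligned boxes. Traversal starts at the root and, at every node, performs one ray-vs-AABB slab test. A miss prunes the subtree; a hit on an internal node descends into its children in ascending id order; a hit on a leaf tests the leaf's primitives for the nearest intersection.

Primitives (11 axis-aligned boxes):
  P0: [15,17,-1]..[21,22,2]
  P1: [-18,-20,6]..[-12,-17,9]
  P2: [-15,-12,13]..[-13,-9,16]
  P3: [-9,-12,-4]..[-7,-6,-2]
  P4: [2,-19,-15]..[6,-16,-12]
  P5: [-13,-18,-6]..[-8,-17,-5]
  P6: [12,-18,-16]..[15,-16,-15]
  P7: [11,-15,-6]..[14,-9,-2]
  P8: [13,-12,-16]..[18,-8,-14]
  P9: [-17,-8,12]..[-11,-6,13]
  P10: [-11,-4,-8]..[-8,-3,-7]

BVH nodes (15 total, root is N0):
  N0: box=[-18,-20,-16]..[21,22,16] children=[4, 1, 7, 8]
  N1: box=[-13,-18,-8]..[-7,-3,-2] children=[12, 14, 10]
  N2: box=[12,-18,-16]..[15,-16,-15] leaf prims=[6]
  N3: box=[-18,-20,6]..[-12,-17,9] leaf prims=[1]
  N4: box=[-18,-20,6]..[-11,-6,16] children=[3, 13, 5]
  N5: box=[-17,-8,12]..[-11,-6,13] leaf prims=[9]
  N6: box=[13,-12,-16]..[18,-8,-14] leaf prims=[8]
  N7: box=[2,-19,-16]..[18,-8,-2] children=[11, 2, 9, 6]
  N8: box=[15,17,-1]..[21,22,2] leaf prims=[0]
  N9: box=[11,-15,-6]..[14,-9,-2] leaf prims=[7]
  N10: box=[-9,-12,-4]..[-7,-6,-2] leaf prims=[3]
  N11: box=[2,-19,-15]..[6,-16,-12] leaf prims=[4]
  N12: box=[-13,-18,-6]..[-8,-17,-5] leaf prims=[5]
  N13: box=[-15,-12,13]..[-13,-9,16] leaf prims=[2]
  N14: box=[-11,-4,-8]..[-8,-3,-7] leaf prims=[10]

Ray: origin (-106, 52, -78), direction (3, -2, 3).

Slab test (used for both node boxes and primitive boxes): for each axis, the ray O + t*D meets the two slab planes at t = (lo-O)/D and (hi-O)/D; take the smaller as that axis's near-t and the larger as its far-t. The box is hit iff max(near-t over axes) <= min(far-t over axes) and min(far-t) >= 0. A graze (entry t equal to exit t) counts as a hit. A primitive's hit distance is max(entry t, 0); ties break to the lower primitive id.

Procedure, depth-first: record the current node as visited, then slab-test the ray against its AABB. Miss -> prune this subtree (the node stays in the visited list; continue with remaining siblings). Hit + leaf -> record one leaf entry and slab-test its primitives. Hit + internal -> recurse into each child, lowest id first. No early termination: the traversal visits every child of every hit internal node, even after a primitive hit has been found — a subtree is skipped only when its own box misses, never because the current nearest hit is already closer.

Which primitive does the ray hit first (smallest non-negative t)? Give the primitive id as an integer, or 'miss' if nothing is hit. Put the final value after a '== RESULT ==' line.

Walk:
N0 x:[88/3,127/3] y:[15,36] z:[62/3,94/3] -> hit [88/3,94/3], descend [1, 4, 7, 8]
  N1 x:[31,33] y:[55/2,35] z:[70/3,76/3] -> miss, prune
  N4 x:[88/3,95/3] y:[29,36] z:[28,94/3] -> hit [88/3,94/3], descend [3, 5, 13]
    N3 x:[88/3,94/3] y:[69/2,36] z:[28,29] -> miss, prune
    N5 x:[89/3,95/3] y:[29,30] z:[30,91/3] -> hit [30,30] leaf, test {P9@t=30}
    N13 x:[91/3,31] y:[61/2,32] z:[91/3,94/3] -> hit [61/2,31] leaf, test {P2@t=61/2}
  N7 x:[36,124/3] y:[30,71/2] z:[62/3,76/3] -> miss, prune
  N8 x:[121/3,127/3] y:[15,35/2] z:[77/3,80/3] -> miss, prune

Visited [0, 1, 4, 3, 5, 13, 7, 8]. Tests: 8 box, 2 leaf. Nearest: P9.

== RESULT ==
9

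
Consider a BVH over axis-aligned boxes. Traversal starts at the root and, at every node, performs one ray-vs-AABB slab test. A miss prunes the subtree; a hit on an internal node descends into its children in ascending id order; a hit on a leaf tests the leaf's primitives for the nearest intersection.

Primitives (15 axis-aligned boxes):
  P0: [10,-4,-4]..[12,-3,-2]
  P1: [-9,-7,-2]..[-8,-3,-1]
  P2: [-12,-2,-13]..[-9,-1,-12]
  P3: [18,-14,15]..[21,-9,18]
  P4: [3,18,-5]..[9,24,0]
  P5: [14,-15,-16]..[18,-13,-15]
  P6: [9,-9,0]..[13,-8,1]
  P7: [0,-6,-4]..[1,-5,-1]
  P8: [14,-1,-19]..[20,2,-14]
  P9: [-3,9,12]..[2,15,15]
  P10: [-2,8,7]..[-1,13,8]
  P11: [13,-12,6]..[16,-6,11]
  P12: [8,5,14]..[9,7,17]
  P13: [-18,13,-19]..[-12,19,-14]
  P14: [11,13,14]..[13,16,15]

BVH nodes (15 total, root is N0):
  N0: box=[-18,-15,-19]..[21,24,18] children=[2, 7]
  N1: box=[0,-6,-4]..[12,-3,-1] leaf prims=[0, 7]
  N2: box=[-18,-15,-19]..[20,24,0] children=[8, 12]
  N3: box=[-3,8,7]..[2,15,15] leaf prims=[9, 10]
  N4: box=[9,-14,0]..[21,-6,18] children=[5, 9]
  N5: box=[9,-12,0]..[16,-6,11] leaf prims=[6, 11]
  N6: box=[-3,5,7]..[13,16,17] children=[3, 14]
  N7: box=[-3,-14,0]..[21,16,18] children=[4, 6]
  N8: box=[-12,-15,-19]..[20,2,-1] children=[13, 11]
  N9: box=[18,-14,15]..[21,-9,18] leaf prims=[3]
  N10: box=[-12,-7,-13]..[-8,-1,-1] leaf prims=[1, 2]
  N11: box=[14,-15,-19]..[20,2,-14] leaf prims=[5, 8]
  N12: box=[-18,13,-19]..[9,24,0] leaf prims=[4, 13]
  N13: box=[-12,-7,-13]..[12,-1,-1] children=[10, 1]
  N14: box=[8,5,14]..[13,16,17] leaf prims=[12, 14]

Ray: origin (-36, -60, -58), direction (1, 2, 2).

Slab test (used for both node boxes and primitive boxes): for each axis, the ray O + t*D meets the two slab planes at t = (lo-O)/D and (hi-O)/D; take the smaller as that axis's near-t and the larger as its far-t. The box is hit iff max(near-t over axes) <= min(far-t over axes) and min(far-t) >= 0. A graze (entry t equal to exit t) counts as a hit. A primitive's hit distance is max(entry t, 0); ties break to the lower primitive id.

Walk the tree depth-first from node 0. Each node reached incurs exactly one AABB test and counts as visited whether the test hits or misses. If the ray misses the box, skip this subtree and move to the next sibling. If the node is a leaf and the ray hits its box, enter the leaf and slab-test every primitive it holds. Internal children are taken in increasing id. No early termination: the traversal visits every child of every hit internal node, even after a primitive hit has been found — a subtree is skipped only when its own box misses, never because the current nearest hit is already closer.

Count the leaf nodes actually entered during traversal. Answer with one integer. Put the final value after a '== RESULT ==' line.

Trace the traversal:
N0 x:[18,57] y:[45/2,42] z:[39/2,38] -> hit [45/2,38], descend [2, 7]
  N2 x:[18,56] y:[45/2,42] z:[39/2,29] -> hit [45/2,29], descend [8, 12]
    N8 x:[24,56] y:[45/2,31] z:[39/2,57/2] -> hit [24,57/2], descend [11, 13]
      N11 x:[50,56] y:[45/2,31] z:[39/2,22] -> miss, prune
      N13 x:[24,48] y:[53/2,59/2] z:[45/2,57/2] -> hit [53/2,57/2], descend [1, 10]
        N1 x:[36,48] y:[27,57/2] z:[27,57/2] -> miss, prune
        N10 x:[24,28] y:[53/2,59/2] z:[45/2,57/2] -> hit [53/2,28] leaf, test {P1@t=28, P2(miss)}
    N12 x:[18,45] y:[73/2,42] z:[39/2,29] -> miss, prune
  N7 x:[33,57] y:[23,38] z:[29,38] -> hit [33,38], descend [4, 6]
    N4 x:[45,57] y:[23,27] z:[29,38] -> miss, prune
    N6 x:[33,49] y:[65/2,38] z:[65/2,75/2] -> hit [33,75/2], descend [3, 14]
      N3 x:[33,38] y:[34,75/2] z:[65/2,73/2] -> hit [34,73/2] leaf, test {P9@t=35, P10(miss)}
      N14 x:[44,49] y:[65/2,38] z:[36,75/2] -> miss, prune

13 AABB tests over nodes [0, 2, 8, 11, 13, 1, 10, 12, 7, 4, 6, 3, 14]; 2 leaves entered; closest P1.

== RESULT ==
2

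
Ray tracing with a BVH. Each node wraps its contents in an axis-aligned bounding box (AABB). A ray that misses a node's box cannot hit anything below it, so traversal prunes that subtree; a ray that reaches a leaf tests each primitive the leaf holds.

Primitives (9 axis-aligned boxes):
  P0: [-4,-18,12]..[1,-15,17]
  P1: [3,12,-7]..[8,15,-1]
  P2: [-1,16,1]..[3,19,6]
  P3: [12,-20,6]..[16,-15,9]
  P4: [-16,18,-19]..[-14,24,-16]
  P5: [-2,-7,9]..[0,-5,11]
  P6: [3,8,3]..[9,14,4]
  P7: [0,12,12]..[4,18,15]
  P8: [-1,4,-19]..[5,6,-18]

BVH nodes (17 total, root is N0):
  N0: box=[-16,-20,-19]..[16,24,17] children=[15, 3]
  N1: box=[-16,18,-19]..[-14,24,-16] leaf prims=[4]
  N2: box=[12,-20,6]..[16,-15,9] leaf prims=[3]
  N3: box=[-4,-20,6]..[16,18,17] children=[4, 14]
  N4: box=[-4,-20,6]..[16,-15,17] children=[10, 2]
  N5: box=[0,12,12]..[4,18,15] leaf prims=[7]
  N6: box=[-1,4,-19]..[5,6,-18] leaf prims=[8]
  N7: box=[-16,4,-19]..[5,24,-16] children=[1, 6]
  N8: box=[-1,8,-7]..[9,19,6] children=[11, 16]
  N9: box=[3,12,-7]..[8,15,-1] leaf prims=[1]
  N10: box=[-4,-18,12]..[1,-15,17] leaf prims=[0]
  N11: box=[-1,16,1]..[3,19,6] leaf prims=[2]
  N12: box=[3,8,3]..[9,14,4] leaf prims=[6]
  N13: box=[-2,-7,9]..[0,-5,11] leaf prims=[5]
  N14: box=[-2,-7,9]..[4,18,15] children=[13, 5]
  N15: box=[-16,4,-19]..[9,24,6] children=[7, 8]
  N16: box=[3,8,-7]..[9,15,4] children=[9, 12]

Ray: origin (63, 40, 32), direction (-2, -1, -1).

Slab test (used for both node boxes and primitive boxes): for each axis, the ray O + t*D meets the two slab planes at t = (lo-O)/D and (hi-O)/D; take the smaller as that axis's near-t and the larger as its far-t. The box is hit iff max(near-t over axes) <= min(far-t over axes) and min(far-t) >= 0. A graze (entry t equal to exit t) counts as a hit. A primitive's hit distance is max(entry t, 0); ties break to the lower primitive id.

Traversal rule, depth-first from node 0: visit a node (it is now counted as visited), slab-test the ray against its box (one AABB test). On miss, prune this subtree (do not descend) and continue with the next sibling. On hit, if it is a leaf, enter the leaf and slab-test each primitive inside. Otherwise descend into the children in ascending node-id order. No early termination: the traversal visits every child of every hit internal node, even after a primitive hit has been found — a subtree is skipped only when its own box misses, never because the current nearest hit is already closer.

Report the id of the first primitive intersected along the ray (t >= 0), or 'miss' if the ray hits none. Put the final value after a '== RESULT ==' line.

Walk:
N0 x:[47/2,79/2] y:[16,60] z:[15,51] -> hit [47/2,79/2], descend [3, 15]
  N3 x:[47/2,67/2] y:[22,60] z:[15,26] -> hit [47/2,26], descend [4, 14]
    N4 x:[47/2,67/2] y:[55,60] z:[15,26] -> miss, prune
    N14 x:[59/2,65/2] y:[22,47] z:[17,23] -> miss, prune
  N15 x:[27,79/2] y:[16,36] z:[26,51] -> hit [27,36], descend [7, 8]
    N7 x:[29,79/2] y:[16,36] z:[48,51] -> miss, prune
    N8 x:[27,32] y:[21,32] z:[26,39] -> hit [27,32], descend [11, 16]
      N11 x:[30,32] y:[21,24] z:[26,31] -> miss, prune
      N16 x:[27,30] y:[25,32] z:[28,39] -> hit [28,30], descend [9, 12]
        N9 x:[55/2,30] y:[25,28] z:[33,39] -> miss, prune
        N12 x:[27,30] y:[26,32] z:[28,29] -> hit [28,29] leaf, test {P6@t=28}

Visited [0, 3, 4, 14, 15, 7, 8, 11, 16, 9, 12]. Tests: 11 box, 1 leaf. Nearest: P6.

== RESULT ==
6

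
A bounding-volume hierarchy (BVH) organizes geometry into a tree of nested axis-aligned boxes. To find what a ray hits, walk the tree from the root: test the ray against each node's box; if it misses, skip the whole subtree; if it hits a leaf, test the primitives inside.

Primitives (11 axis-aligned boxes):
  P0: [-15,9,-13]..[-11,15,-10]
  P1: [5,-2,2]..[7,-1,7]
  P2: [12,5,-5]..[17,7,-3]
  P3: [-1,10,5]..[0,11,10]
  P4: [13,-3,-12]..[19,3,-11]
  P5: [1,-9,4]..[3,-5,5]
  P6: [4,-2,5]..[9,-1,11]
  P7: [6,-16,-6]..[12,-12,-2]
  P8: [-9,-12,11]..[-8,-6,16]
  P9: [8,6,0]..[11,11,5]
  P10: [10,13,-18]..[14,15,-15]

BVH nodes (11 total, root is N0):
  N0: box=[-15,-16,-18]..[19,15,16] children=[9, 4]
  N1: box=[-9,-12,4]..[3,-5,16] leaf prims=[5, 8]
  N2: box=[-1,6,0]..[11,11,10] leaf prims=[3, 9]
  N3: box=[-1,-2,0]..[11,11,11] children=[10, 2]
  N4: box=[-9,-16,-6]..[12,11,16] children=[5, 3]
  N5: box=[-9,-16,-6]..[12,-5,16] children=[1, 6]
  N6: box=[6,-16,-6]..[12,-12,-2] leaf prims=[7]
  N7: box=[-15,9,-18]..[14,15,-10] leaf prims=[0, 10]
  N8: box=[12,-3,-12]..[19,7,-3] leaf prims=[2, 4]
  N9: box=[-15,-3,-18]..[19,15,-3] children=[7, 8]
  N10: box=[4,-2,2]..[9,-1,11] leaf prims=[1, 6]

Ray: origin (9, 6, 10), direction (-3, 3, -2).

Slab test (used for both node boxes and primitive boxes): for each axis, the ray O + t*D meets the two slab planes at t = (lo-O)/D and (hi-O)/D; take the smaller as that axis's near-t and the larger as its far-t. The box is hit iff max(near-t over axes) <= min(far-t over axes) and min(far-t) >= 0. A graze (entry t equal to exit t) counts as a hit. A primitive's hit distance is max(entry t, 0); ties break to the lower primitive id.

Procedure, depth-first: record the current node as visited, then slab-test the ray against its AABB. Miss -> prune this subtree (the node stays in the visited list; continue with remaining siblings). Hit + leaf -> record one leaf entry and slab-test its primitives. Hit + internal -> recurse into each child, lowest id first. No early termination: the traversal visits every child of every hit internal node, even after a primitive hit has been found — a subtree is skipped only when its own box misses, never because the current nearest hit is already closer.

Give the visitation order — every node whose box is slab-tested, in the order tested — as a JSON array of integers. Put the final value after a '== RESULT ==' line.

Walk:
N0 x:[-10/3,8] y:[-22/3,3] z:[-3,14] -> hit [-3,3], descend [4, 9]
  N4 x:[-1,6] y:[-22/3,5/3] z:[-3,8] -> hit [-1,5/3], descend [3, 5]
    N3 x:[-2/3,10/3] y:[-8/3,5/3] z:[-1/2,5] -> hit [-1/2,5/3], descend [2, 10]
      N2 x:[-2/3,10/3] y:[0,5/3] z:[0,5] -> hit [0,5/3] leaf, test {P3(miss), P9(miss)}
      N10 x:[0,5/3] y:[-8/3,-7/3] z:[-1/2,4] -> miss, prune
    N5 x:[-1,6] y:[-22/3,-11/3] z:[-3,8] -> miss, prune
  N9 x:[-10/3,8] y:[-3,3] z:[13/2,14] -> miss, prune

7 AABB tests over nodes [0, 4, 3, 2, 10, 5, 9]; 1 leaf entered; closest miss.

== RESULT ==
[0, 4, 3, 2, 10, 5, 9]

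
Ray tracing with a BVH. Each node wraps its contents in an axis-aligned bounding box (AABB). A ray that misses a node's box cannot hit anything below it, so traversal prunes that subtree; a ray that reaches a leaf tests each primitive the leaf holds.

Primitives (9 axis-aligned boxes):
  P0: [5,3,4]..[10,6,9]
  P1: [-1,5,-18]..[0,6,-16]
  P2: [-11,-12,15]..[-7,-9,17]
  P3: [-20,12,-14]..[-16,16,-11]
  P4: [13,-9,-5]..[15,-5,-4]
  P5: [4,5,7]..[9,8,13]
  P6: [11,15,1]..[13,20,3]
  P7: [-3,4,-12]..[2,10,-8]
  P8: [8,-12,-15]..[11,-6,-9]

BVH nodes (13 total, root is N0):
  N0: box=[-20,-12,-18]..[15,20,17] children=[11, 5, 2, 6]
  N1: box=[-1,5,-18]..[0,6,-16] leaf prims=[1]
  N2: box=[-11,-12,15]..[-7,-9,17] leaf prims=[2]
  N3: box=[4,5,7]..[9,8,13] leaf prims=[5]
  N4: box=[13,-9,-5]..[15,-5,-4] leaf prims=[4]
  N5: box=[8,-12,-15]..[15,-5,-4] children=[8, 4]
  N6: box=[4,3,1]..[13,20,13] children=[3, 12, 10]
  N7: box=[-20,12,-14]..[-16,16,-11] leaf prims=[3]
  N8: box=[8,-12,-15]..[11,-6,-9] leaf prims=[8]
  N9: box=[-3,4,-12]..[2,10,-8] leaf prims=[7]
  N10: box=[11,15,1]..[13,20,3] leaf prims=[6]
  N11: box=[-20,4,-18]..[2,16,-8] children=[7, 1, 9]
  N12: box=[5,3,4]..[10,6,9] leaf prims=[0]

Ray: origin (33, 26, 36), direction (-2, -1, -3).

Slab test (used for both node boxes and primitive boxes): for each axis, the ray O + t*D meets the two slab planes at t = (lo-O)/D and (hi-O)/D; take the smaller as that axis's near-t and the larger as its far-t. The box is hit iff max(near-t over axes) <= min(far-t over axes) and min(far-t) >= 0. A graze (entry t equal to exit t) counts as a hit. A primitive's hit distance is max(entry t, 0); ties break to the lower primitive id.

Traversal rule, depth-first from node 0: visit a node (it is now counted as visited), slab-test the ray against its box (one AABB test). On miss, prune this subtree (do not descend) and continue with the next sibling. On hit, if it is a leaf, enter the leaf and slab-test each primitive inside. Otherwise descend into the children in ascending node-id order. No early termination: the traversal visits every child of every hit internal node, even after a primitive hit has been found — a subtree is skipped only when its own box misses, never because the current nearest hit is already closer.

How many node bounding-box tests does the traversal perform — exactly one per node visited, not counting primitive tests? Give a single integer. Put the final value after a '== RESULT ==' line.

Walk:
N0 x:[9,53/2] y:[6,38] z:[19/3,18] -> hit [9,18], descend [2, 5, 6, 11]
  N2 x:[20,22] y:[35,38] z:[19/3,7] -> miss, prune
  N5 x:[9,25/2] y:[31,38] z:[40/3,17] -> miss, prune
  N6 x:[10,29/2] y:[6,23] z:[23/3,35/3] -> hit [10,35/3], descend [3, 10, 12]
    N3 x:[12,29/2] y:[18,21] z:[23/3,29/3] -> miss, prune
    N10 x:[10,11] y:[6,11] z:[11,35/3] -> hit [11,11] leaf, test {P6@t=11}
    N12 x:[23/2,14] y:[20,23] z:[9,32/3] -> miss, prune
  N11 x:[31/2,53/2] y:[10,22] z:[44/3,18] -> hit [31/2,18], descend [1, 7, 9]
    N1 x:[33/2,17] y:[20,21] z:[52/3,18] -> miss, prune
    N7 x:[49/2,53/2] y:[10,14] z:[47/3,50/3] -> miss, prune
    N9 x:[31/2,18] y:[16,22] z:[44/3,16] -> hit [16,16] leaf, test {P7@t=16}

order=[0, 2, 5, 6, 3, 10, 12, 11, 1, 7, 9]  |boxes|=11  |leaves|=2  hit=P6

== RESULT ==
11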